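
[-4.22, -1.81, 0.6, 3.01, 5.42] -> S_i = -4.22 + 2.41*i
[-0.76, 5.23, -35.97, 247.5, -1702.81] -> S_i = -0.76*(-6.88)^i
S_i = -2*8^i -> [-2, -16, -128, -1024, -8192]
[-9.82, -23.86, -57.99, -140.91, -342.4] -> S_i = -9.82*2.43^i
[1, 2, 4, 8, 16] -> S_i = 1*2^i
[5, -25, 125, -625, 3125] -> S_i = 5*-5^i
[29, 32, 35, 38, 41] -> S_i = 29 + 3*i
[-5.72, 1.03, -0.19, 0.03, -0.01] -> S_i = -5.72*(-0.18)^i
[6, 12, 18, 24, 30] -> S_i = 6 + 6*i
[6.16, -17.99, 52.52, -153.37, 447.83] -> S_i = 6.16*(-2.92)^i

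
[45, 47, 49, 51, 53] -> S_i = 45 + 2*i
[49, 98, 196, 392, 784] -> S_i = 49*2^i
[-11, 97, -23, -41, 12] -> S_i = Random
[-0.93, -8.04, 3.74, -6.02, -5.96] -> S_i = Random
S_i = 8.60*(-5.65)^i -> [8.6, -48.59, 274.53, -1551.11, 8763.8]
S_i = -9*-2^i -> [-9, 18, -36, 72, -144]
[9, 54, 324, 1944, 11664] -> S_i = 9*6^i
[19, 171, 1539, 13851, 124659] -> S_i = 19*9^i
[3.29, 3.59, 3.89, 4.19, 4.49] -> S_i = 3.29 + 0.30*i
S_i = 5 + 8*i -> [5, 13, 21, 29, 37]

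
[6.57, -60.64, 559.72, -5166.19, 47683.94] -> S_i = 6.57*(-9.23)^i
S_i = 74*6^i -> [74, 444, 2664, 15984, 95904]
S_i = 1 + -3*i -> [1, -2, -5, -8, -11]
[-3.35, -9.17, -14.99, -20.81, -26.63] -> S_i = -3.35 + -5.82*i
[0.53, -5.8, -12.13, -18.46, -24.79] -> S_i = 0.53 + -6.33*i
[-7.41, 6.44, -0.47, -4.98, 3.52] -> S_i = Random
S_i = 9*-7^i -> [9, -63, 441, -3087, 21609]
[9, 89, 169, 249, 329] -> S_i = 9 + 80*i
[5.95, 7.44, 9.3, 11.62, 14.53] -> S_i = 5.95*1.25^i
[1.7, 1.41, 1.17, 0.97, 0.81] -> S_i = 1.70*0.83^i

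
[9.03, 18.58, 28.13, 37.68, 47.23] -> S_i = 9.03 + 9.55*i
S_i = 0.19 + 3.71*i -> [0.19, 3.9, 7.61, 11.32, 15.03]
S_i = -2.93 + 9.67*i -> [-2.93, 6.74, 16.41, 26.08, 35.75]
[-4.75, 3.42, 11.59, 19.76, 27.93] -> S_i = -4.75 + 8.17*i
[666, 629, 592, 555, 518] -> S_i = 666 + -37*i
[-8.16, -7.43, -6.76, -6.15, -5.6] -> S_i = -8.16*0.91^i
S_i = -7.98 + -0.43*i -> [-7.98, -8.41, -8.84, -9.27, -9.7]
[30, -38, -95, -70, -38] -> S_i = Random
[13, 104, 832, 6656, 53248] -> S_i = 13*8^i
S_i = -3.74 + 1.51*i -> [-3.74, -2.23, -0.72, 0.79, 2.3]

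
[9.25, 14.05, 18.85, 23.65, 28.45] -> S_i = 9.25 + 4.80*i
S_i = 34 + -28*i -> [34, 6, -22, -50, -78]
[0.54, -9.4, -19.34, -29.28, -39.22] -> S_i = 0.54 + -9.94*i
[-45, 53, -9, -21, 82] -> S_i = Random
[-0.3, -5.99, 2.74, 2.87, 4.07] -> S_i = Random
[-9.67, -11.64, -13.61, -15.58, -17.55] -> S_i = -9.67 + -1.97*i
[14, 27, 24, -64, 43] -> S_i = Random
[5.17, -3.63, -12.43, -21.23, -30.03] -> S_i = 5.17 + -8.80*i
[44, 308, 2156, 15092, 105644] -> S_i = 44*7^i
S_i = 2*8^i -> [2, 16, 128, 1024, 8192]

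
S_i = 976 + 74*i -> [976, 1050, 1124, 1198, 1272]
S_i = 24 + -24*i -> [24, 0, -24, -48, -72]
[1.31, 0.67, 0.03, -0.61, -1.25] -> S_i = 1.31 + -0.64*i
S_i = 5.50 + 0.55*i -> [5.5, 6.05, 6.6, 7.15, 7.7]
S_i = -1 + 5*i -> [-1, 4, 9, 14, 19]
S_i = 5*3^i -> [5, 15, 45, 135, 405]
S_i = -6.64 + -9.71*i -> [-6.64, -16.35, -26.06, -35.77, -45.48]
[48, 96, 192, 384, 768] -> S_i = 48*2^i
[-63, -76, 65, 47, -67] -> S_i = Random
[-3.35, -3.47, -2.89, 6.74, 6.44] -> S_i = Random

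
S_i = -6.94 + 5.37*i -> [-6.94, -1.57, 3.8, 9.17, 14.54]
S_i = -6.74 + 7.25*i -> [-6.74, 0.51, 7.76, 15.01, 22.26]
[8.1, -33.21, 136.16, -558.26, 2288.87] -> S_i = 8.10*(-4.10)^i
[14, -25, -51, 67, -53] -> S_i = Random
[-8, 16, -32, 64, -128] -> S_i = -8*-2^i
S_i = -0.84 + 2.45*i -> [-0.84, 1.61, 4.06, 6.51, 8.96]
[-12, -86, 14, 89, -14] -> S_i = Random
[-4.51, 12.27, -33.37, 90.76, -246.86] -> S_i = -4.51*(-2.72)^i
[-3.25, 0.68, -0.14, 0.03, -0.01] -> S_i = -3.25*(-0.21)^i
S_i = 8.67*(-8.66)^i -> [8.67, -75.08, 650.21, -5630.83, 48763.03]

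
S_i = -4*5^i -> [-4, -20, -100, -500, -2500]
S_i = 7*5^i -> [7, 35, 175, 875, 4375]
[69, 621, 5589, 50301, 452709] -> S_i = 69*9^i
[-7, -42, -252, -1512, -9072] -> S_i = -7*6^i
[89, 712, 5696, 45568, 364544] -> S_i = 89*8^i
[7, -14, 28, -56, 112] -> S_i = 7*-2^i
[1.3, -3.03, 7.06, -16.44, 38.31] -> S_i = 1.30*(-2.33)^i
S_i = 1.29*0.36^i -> [1.29, 0.46, 0.17, 0.06, 0.02]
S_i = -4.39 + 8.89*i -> [-4.39, 4.5, 13.39, 22.28, 31.17]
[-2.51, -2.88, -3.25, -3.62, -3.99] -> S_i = -2.51 + -0.37*i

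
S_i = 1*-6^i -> [1, -6, 36, -216, 1296]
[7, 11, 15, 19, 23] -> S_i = 7 + 4*i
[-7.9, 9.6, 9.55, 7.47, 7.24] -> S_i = Random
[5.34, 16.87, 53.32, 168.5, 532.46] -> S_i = 5.34*3.16^i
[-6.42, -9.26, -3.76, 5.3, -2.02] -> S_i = Random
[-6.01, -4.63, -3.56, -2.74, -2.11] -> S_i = -6.01*0.77^i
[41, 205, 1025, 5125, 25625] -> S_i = 41*5^i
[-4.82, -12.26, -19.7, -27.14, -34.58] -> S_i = -4.82 + -7.44*i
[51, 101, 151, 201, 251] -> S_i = 51 + 50*i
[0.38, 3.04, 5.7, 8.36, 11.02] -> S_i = 0.38 + 2.66*i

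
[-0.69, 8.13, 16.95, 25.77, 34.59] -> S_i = -0.69 + 8.82*i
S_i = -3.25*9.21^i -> [-3.25, -29.93, -275.68, -2539.0, -23384.17]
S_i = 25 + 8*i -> [25, 33, 41, 49, 57]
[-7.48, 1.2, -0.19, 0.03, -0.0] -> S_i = -7.48*(-0.16)^i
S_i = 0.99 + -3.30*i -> [0.99, -2.31, -5.61, -8.91, -12.21]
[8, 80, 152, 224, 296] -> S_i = 8 + 72*i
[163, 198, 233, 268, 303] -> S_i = 163 + 35*i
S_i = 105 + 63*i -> [105, 168, 231, 294, 357]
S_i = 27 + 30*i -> [27, 57, 87, 117, 147]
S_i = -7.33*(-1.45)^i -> [-7.33, 10.63, -15.41, 22.35, -32.4]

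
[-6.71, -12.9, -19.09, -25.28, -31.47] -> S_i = -6.71 + -6.19*i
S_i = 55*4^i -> [55, 220, 880, 3520, 14080]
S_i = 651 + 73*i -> [651, 724, 797, 870, 943]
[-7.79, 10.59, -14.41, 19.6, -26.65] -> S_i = -7.79*(-1.36)^i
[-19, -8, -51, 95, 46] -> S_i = Random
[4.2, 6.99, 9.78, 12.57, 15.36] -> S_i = 4.20 + 2.79*i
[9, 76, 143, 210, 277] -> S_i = 9 + 67*i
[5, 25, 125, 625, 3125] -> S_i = 5*5^i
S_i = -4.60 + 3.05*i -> [-4.6, -1.55, 1.5, 4.55, 7.6]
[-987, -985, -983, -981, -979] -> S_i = -987 + 2*i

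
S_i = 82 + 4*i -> [82, 86, 90, 94, 98]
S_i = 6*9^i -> [6, 54, 486, 4374, 39366]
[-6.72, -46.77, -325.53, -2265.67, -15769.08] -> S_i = -6.72*6.96^i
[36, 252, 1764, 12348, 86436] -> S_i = 36*7^i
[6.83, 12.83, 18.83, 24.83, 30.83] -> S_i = 6.83 + 6.00*i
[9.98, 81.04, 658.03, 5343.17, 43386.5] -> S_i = 9.98*8.12^i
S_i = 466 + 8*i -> [466, 474, 482, 490, 498]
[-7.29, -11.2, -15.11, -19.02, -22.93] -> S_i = -7.29 + -3.91*i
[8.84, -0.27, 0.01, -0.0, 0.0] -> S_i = 8.84*(-0.03)^i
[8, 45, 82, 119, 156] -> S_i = 8 + 37*i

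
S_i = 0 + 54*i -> [0, 54, 108, 162, 216]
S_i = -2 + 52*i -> [-2, 50, 102, 154, 206]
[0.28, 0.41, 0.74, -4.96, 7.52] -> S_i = Random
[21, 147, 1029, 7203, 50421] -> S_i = 21*7^i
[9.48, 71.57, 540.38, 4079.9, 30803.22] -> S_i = 9.48*7.55^i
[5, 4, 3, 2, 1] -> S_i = 5 + -1*i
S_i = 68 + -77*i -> [68, -9, -86, -163, -240]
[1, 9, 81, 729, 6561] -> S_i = 1*9^i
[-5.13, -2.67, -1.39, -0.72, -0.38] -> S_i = -5.13*0.52^i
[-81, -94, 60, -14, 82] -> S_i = Random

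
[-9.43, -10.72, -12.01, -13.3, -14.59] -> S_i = -9.43 + -1.29*i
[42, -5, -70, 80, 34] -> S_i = Random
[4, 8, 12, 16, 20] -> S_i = 4 + 4*i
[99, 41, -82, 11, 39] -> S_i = Random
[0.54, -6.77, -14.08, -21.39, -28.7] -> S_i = 0.54 + -7.31*i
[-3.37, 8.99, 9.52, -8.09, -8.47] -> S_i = Random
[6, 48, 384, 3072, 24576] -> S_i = 6*8^i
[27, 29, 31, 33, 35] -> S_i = 27 + 2*i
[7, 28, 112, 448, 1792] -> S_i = 7*4^i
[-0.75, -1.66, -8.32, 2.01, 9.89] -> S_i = Random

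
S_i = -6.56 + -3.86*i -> [-6.56, -10.42, -14.28, -18.14, -22.0]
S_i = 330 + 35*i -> [330, 365, 400, 435, 470]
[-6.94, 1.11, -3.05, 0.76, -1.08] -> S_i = Random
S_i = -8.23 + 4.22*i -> [-8.23, -4.01, 0.21, 4.43, 8.65]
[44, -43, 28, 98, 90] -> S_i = Random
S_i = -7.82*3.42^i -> [-7.82, -26.74, -91.47, -312.81, -1069.82]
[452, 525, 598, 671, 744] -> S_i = 452 + 73*i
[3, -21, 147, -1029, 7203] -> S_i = 3*-7^i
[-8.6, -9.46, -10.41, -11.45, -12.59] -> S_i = -8.60*1.10^i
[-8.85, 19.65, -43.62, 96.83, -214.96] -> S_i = -8.85*(-2.22)^i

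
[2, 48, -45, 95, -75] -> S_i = Random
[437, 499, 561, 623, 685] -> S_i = 437 + 62*i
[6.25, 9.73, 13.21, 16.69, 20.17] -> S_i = 6.25 + 3.48*i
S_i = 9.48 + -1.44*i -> [9.48, 8.04, 6.6, 5.16, 3.72]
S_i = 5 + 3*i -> [5, 8, 11, 14, 17]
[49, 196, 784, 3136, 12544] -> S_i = 49*4^i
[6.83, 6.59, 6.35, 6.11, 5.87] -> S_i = 6.83 + -0.24*i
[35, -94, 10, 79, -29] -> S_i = Random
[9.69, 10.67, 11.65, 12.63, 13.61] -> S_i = 9.69 + 0.98*i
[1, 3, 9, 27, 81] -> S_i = 1*3^i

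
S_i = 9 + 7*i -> [9, 16, 23, 30, 37]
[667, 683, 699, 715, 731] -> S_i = 667 + 16*i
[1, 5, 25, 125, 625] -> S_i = 1*5^i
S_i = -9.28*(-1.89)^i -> [-9.28, 17.54, -33.15, 62.65, -118.41]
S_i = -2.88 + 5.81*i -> [-2.88, 2.93, 8.74, 14.55, 20.36]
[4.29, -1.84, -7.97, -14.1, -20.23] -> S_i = 4.29 + -6.13*i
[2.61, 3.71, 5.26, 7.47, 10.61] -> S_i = 2.61*1.42^i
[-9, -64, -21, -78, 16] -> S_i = Random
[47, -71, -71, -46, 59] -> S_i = Random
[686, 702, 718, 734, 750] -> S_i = 686 + 16*i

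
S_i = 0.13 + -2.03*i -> [0.13, -1.9, -3.93, -5.96, -7.99]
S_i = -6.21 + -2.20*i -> [-6.21, -8.41, -10.61, -12.81, -15.01]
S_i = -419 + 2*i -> [-419, -417, -415, -413, -411]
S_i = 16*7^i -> [16, 112, 784, 5488, 38416]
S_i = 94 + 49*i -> [94, 143, 192, 241, 290]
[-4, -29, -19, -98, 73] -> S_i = Random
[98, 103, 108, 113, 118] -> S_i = 98 + 5*i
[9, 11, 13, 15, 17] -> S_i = 9 + 2*i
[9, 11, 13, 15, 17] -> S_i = 9 + 2*i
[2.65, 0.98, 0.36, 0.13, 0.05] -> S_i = 2.65*0.37^i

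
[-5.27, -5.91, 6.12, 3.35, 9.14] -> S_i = Random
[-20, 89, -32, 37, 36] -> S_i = Random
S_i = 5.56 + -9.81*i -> [5.56, -4.25, -14.06, -23.87, -33.68]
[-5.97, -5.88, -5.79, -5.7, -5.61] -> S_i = -5.97 + 0.09*i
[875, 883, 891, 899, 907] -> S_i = 875 + 8*i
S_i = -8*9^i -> [-8, -72, -648, -5832, -52488]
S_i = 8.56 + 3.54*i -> [8.56, 12.1, 15.64, 19.18, 22.72]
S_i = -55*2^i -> [-55, -110, -220, -440, -880]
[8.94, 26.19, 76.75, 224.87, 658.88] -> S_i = 8.94*2.93^i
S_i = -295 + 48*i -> [-295, -247, -199, -151, -103]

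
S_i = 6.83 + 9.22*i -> [6.83, 16.05, 25.27, 34.49, 43.71]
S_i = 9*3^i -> [9, 27, 81, 243, 729]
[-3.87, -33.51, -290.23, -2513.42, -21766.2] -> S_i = -3.87*8.66^i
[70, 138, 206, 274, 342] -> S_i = 70 + 68*i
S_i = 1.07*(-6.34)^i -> [1.07, -6.78, 43.01, -272.68, 1728.78]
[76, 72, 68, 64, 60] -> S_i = 76 + -4*i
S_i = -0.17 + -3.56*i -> [-0.17, -3.73, -7.29, -10.85, -14.41]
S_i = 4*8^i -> [4, 32, 256, 2048, 16384]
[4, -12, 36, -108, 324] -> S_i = 4*-3^i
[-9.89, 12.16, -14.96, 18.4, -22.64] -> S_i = -9.89*(-1.23)^i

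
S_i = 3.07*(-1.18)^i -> [3.07, -3.62, 4.27, -5.04, 5.95]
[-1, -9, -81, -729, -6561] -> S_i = -1*9^i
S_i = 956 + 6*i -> [956, 962, 968, 974, 980]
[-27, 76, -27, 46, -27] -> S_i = Random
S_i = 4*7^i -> [4, 28, 196, 1372, 9604]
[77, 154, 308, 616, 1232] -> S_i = 77*2^i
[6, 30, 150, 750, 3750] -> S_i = 6*5^i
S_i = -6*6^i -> [-6, -36, -216, -1296, -7776]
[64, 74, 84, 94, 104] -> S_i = 64 + 10*i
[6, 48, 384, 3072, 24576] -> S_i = 6*8^i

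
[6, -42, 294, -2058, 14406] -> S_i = 6*-7^i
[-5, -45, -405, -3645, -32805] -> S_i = -5*9^i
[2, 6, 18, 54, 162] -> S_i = 2*3^i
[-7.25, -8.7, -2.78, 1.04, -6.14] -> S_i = Random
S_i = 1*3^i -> [1, 3, 9, 27, 81]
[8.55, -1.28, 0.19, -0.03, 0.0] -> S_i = 8.55*(-0.15)^i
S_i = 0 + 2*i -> [0, 2, 4, 6, 8]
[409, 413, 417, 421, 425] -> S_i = 409 + 4*i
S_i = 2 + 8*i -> [2, 10, 18, 26, 34]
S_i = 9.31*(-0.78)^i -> [9.31, -7.26, 5.66, -4.42, 3.45]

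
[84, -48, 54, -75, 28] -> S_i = Random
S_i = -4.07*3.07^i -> [-4.07, -12.49, -38.36, -117.76, -361.53]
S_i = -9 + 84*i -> [-9, 75, 159, 243, 327]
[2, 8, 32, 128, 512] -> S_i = 2*4^i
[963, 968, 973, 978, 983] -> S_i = 963 + 5*i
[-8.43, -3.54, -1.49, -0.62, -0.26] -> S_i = -8.43*0.42^i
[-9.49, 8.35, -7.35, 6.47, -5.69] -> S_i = -9.49*(-0.88)^i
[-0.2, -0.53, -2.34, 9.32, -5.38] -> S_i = Random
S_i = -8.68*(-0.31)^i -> [-8.68, 2.69, -0.83, 0.26, -0.08]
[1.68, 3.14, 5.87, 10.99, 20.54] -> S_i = 1.68*1.87^i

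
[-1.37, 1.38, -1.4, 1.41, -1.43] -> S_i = -1.37*(-1.01)^i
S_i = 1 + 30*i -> [1, 31, 61, 91, 121]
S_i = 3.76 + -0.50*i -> [3.76, 3.26, 2.76, 2.26, 1.76]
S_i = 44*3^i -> [44, 132, 396, 1188, 3564]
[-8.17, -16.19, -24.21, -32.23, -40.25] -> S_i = -8.17 + -8.02*i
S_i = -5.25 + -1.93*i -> [-5.25, -7.18, -9.11, -11.04, -12.97]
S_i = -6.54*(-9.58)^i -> [-6.54, 62.65, -600.22, 5750.09, -55085.82]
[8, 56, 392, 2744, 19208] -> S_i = 8*7^i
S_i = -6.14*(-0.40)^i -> [-6.14, 2.46, -0.98, 0.39, -0.16]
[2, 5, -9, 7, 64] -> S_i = Random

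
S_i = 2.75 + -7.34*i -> [2.75, -4.59, -11.93, -19.27, -26.61]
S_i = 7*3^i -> [7, 21, 63, 189, 567]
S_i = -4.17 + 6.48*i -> [-4.17, 2.31, 8.79, 15.27, 21.75]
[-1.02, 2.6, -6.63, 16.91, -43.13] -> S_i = -1.02*(-2.55)^i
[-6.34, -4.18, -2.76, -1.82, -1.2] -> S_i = -6.34*0.66^i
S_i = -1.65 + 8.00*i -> [-1.65, 6.35, 14.35, 22.35, 30.35]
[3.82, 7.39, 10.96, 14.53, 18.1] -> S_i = 3.82 + 3.57*i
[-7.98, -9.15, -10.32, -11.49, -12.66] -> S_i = -7.98 + -1.17*i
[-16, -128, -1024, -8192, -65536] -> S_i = -16*8^i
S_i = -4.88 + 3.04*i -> [-4.88, -1.84, 1.2, 4.24, 7.28]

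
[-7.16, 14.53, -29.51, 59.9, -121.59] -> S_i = -7.16*(-2.03)^i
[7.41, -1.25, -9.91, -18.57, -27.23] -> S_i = 7.41 + -8.66*i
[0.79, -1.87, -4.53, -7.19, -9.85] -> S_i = 0.79 + -2.66*i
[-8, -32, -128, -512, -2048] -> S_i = -8*4^i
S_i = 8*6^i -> [8, 48, 288, 1728, 10368]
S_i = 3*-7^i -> [3, -21, 147, -1029, 7203]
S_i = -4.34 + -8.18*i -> [-4.34, -12.52, -20.7, -28.88, -37.06]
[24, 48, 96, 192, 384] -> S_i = 24*2^i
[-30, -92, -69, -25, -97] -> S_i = Random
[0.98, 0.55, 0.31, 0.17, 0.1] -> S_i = 0.98*0.56^i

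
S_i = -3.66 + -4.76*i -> [-3.66, -8.42, -13.18, -17.94, -22.7]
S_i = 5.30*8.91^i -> [5.3, 47.22, 420.76, 3748.94, 33403.09]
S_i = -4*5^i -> [-4, -20, -100, -500, -2500]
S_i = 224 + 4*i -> [224, 228, 232, 236, 240]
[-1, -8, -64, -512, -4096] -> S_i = -1*8^i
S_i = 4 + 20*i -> [4, 24, 44, 64, 84]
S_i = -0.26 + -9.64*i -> [-0.26, -9.9, -19.54, -29.18, -38.82]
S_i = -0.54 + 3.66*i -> [-0.54, 3.12, 6.78, 10.44, 14.1]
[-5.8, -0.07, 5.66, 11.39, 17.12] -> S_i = -5.80 + 5.73*i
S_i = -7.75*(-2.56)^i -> [-7.75, 19.84, -50.79, 130.02, -332.86]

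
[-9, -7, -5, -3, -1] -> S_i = -9 + 2*i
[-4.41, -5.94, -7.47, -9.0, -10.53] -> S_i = -4.41 + -1.53*i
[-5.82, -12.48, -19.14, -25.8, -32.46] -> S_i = -5.82 + -6.66*i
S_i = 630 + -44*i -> [630, 586, 542, 498, 454]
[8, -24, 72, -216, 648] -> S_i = 8*-3^i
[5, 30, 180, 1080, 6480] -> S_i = 5*6^i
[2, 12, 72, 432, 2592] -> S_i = 2*6^i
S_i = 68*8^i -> [68, 544, 4352, 34816, 278528]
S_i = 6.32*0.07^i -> [6.32, 0.44, 0.03, 0.0, 0.0]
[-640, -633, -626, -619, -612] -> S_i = -640 + 7*i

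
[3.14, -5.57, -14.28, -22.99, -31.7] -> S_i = 3.14 + -8.71*i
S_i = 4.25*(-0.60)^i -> [4.25, -2.55, 1.53, -0.92, 0.55]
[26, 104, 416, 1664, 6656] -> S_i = 26*4^i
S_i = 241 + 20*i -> [241, 261, 281, 301, 321]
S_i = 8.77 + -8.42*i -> [8.77, 0.35, -8.07, -16.49, -24.91]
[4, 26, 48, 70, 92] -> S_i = 4 + 22*i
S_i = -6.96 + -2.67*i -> [-6.96, -9.63, -12.3, -14.97, -17.64]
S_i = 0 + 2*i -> [0, 2, 4, 6, 8]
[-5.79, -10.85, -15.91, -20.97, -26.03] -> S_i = -5.79 + -5.06*i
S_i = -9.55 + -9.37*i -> [-9.55, -18.92, -28.29, -37.66, -47.03]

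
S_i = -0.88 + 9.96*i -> [-0.88, 9.08, 19.04, 29.0, 38.96]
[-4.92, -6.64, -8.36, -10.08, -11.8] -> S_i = -4.92 + -1.72*i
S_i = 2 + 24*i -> [2, 26, 50, 74, 98]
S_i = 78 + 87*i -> [78, 165, 252, 339, 426]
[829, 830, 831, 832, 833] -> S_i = 829 + 1*i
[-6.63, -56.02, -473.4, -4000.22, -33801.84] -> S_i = -6.63*8.45^i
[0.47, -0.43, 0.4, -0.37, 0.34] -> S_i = 0.47*(-0.92)^i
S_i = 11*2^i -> [11, 22, 44, 88, 176]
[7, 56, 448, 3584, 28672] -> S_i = 7*8^i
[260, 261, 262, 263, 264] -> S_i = 260 + 1*i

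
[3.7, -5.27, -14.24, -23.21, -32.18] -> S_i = 3.70 + -8.97*i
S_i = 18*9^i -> [18, 162, 1458, 13122, 118098]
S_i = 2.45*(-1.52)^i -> [2.45, -3.72, 5.66, -8.6, 13.08]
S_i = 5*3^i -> [5, 15, 45, 135, 405]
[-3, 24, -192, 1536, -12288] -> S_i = -3*-8^i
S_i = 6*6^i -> [6, 36, 216, 1296, 7776]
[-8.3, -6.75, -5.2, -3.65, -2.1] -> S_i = -8.30 + 1.55*i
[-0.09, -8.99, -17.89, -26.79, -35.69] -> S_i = -0.09 + -8.90*i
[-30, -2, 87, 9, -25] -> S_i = Random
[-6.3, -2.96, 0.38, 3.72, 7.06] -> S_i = -6.30 + 3.34*i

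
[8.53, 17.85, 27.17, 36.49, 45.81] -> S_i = 8.53 + 9.32*i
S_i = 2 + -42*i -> [2, -40, -82, -124, -166]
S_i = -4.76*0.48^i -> [-4.76, -2.28, -1.1, -0.53, -0.25]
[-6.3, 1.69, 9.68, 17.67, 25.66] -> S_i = -6.30 + 7.99*i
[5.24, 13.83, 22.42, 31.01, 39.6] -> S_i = 5.24 + 8.59*i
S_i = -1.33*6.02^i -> [-1.33, -8.01, -48.2, -290.16, -1746.78]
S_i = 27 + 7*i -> [27, 34, 41, 48, 55]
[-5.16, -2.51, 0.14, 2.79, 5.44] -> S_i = -5.16 + 2.65*i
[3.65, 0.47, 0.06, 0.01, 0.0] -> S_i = 3.65*0.13^i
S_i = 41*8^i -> [41, 328, 2624, 20992, 167936]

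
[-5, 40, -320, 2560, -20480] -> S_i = -5*-8^i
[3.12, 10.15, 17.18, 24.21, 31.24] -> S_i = 3.12 + 7.03*i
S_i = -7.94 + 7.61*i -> [-7.94, -0.33, 7.28, 14.89, 22.5]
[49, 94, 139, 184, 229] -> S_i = 49 + 45*i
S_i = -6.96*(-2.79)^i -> [-6.96, 19.42, -54.18, 151.15, -421.72]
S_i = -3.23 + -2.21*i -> [-3.23, -5.44, -7.65, -9.86, -12.07]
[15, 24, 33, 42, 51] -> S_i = 15 + 9*i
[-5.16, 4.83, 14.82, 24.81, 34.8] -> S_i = -5.16 + 9.99*i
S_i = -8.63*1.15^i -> [-8.63, -9.92, -11.41, -13.13, -15.09]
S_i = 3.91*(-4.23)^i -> [3.91, -16.54, 69.96, -295.94, 1251.81]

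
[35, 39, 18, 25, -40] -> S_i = Random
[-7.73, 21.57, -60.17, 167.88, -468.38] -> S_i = -7.73*(-2.79)^i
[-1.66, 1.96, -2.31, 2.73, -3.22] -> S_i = -1.66*(-1.18)^i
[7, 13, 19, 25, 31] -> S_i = 7 + 6*i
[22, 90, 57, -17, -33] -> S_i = Random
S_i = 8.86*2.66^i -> [8.86, 23.57, 62.69, 166.75, 443.57]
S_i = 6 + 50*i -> [6, 56, 106, 156, 206]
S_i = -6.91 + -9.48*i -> [-6.91, -16.39, -25.87, -35.35, -44.83]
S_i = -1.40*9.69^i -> [-1.4, -13.57, -131.45, -1273.79, -12343.07]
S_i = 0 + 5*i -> [0, 5, 10, 15, 20]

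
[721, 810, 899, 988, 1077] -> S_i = 721 + 89*i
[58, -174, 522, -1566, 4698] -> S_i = 58*-3^i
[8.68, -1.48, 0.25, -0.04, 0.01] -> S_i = 8.68*(-0.17)^i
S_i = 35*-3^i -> [35, -105, 315, -945, 2835]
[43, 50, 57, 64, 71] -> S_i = 43 + 7*i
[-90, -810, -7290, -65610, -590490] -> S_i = -90*9^i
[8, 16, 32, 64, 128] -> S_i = 8*2^i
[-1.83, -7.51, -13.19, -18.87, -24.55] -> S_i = -1.83 + -5.68*i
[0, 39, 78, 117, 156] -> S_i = 0 + 39*i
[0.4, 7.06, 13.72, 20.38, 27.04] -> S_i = 0.40 + 6.66*i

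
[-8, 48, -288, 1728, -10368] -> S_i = -8*-6^i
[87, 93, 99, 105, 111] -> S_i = 87 + 6*i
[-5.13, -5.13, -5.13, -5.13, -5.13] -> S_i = -5.13*1.00^i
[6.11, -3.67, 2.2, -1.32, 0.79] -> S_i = 6.11*(-0.60)^i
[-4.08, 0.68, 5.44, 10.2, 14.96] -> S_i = -4.08 + 4.76*i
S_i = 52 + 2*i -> [52, 54, 56, 58, 60]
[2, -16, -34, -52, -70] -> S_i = 2 + -18*i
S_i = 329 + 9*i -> [329, 338, 347, 356, 365]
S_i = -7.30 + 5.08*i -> [-7.3, -2.22, 2.86, 7.94, 13.02]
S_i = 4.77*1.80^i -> [4.77, 8.59, 15.45, 27.82, 50.07]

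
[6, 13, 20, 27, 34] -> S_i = 6 + 7*i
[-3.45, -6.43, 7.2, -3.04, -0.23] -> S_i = Random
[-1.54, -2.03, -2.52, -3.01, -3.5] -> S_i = -1.54 + -0.49*i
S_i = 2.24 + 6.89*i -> [2.24, 9.13, 16.02, 22.91, 29.8]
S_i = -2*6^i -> [-2, -12, -72, -432, -2592]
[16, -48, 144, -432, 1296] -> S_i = 16*-3^i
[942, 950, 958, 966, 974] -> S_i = 942 + 8*i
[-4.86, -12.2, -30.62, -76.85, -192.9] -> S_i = -4.86*2.51^i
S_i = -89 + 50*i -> [-89, -39, 11, 61, 111]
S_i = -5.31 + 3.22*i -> [-5.31, -2.09, 1.13, 4.35, 7.57]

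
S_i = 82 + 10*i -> [82, 92, 102, 112, 122]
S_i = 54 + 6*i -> [54, 60, 66, 72, 78]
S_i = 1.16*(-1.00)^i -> [1.16, -1.16, 1.16, -1.16, 1.16]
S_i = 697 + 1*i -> [697, 698, 699, 700, 701]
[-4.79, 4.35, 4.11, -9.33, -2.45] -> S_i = Random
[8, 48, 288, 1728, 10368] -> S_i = 8*6^i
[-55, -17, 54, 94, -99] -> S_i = Random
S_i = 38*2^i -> [38, 76, 152, 304, 608]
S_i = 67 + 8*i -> [67, 75, 83, 91, 99]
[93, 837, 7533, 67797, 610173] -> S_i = 93*9^i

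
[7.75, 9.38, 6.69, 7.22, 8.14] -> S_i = Random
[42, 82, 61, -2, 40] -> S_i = Random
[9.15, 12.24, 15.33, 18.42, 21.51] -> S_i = 9.15 + 3.09*i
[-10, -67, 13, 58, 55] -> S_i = Random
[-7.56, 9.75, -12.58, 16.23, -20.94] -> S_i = -7.56*(-1.29)^i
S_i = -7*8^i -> [-7, -56, -448, -3584, -28672]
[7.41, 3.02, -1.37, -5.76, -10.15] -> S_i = 7.41 + -4.39*i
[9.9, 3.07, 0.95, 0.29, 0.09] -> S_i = 9.90*0.31^i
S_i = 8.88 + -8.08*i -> [8.88, 0.8, -7.28, -15.36, -23.44]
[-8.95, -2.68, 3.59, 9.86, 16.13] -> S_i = -8.95 + 6.27*i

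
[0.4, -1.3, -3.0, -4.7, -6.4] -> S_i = 0.40 + -1.70*i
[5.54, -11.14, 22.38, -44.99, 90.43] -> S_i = 5.54*(-2.01)^i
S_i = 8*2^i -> [8, 16, 32, 64, 128]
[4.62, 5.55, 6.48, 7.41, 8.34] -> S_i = 4.62 + 0.93*i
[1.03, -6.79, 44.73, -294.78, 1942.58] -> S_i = 1.03*(-6.59)^i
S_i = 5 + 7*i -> [5, 12, 19, 26, 33]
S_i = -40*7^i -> [-40, -280, -1960, -13720, -96040]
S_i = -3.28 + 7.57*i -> [-3.28, 4.29, 11.86, 19.43, 27.0]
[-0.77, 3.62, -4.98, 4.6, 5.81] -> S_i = Random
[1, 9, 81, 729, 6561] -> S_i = 1*9^i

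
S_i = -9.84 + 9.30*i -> [-9.84, -0.54, 8.76, 18.06, 27.36]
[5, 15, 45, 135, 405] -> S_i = 5*3^i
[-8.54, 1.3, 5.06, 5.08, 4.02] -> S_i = Random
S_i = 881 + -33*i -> [881, 848, 815, 782, 749]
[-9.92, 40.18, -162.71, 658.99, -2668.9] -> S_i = -9.92*(-4.05)^i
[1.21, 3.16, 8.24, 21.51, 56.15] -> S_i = 1.21*2.61^i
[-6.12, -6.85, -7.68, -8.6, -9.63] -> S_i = -6.12*1.12^i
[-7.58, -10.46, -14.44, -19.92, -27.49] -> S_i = -7.58*1.38^i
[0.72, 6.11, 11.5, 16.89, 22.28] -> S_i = 0.72 + 5.39*i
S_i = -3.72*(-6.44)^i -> [-3.72, 23.96, -154.28, 993.57, -6398.62]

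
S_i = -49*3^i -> [-49, -147, -441, -1323, -3969]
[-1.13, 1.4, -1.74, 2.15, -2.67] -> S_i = -1.13*(-1.24)^i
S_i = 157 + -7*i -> [157, 150, 143, 136, 129]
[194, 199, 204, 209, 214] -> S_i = 194 + 5*i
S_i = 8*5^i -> [8, 40, 200, 1000, 5000]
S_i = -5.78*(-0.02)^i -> [-5.78, 0.12, -0.0, 0.0, -0.0]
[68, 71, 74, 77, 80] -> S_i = 68 + 3*i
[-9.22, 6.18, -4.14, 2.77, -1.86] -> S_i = -9.22*(-0.67)^i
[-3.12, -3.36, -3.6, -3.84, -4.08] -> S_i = -3.12 + -0.24*i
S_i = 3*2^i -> [3, 6, 12, 24, 48]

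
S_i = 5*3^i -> [5, 15, 45, 135, 405]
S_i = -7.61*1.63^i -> [-7.61, -12.4, -20.22, -32.96, -53.72]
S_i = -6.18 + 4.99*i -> [-6.18, -1.19, 3.8, 8.79, 13.78]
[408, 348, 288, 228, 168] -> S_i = 408 + -60*i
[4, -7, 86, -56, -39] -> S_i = Random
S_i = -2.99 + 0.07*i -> [-2.99, -2.92, -2.85, -2.78, -2.71]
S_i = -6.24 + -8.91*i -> [-6.24, -15.15, -24.06, -32.97, -41.88]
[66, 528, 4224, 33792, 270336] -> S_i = 66*8^i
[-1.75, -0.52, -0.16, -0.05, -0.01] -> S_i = -1.75*0.30^i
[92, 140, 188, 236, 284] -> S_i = 92 + 48*i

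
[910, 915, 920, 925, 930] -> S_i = 910 + 5*i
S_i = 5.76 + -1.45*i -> [5.76, 4.31, 2.86, 1.41, -0.04]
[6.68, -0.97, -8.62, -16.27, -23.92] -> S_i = 6.68 + -7.65*i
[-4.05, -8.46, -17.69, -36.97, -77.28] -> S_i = -4.05*2.09^i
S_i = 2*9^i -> [2, 18, 162, 1458, 13122]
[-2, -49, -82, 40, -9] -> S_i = Random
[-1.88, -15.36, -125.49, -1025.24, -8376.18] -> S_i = -1.88*8.17^i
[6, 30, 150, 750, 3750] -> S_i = 6*5^i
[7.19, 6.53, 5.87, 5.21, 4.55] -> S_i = 7.19 + -0.66*i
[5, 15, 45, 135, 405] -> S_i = 5*3^i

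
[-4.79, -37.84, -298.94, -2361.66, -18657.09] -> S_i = -4.79*7.90^i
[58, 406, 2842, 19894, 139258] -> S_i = 58*7^i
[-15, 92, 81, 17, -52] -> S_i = Random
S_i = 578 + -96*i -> [578, 482, 386, 290, 194]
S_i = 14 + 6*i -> [14, 20, 26, 32, 38]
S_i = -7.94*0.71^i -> [-7.94, -5.64, -4.0, -2.84, -2.02]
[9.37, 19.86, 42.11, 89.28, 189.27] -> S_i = 9.37*2.12^i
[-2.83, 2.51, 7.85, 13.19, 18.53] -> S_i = -2.83 + 5.34*i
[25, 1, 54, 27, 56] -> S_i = Random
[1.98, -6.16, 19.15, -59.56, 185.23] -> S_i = 1.98*(-3.11)^i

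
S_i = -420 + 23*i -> [-420, -397, -374, -351, -328]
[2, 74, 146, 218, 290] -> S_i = 2 + 72*i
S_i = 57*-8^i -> [57, -456, 3648, -29184, 233472]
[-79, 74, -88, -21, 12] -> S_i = Random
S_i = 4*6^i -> [4, 24, 144, 864, 5184]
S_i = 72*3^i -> [72, 216, 648, 1944, 5832]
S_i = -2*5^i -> [-2, -10, -50, -250, -1250]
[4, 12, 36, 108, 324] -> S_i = 4*3^i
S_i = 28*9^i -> [28, 252, 2268, 20412, 183708]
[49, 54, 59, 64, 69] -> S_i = 49 + 5*i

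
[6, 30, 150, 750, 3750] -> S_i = 6*5^i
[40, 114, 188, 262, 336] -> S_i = 40 + 74*i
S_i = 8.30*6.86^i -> [8.3, 56.94, 390.59, 2679.48, 18381.23]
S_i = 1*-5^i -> [1, -5, 25, -125, 625]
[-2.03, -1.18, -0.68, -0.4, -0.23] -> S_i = -2.03*0.58^i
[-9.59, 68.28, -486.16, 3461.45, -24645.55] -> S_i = -9.59*(-7.12)^i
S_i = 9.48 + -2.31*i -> [9.48, 7.17, 4.86, 2.55, 0.24]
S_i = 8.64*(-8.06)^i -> [8.64, -69.64, 561.29, -4523.96, 36463.13]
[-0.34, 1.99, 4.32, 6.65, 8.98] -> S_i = -0.34 + 2.33*i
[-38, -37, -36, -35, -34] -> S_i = -38 + 1*i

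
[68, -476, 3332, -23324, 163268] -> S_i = 68*-7^i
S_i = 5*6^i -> [5, 30, 180, 1080, 6480]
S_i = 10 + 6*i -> [10, 16, 22, 28, 34]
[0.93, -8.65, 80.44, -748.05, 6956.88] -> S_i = 0.93*(-9.30)^i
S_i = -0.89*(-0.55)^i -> [-0.89, 0.49, -0.27, 0.15, -0.08]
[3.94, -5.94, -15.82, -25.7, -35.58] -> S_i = 3.94 + -9.88*i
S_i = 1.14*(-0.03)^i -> [1.14, -0.03, 0.0, -0.0, 0.0]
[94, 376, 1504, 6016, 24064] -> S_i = 94*4^i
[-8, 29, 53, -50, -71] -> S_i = Random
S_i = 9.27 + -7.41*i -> [9.27, 1.86, -5.55, -12.96, -20.37]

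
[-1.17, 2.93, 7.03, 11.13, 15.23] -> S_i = -1.17 + 4.10*i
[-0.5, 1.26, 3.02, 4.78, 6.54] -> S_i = -0.50 + 1.76*i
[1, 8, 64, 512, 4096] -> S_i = 1*8^i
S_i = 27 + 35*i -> [27, 62, 97, 132, 167]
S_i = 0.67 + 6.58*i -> [0.67, 7.25, 13.83, 20.41, 26.99]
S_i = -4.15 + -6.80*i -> [-4.15, -10.95, -17.75, -24.55, -31.35]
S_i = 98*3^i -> [98, 294, 882, 2646, 7938]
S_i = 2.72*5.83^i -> [2.72, 15.86, 92.45, 538.98, 3142.27]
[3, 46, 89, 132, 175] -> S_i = 3 + 43*i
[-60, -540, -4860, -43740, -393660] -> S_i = -60*9^i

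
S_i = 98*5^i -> [98, 490, 2450, 12250, 61250]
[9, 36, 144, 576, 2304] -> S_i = 9*4^i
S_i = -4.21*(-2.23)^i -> [-4.21, 9.39, -20.94, 46.69, -104.11]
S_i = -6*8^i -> [-6, -48, -384, -3072, -24576]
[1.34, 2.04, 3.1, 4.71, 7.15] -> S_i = 1.34*1.52^i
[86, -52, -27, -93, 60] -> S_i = Random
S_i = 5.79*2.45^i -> [5.79, 14.19, 34.75, 85.15, 208.61]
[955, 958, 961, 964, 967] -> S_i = 955 + 3*i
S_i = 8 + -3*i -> [8, 5, 2, -1, -4]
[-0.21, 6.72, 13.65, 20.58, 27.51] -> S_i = -0.21 + 6.93*i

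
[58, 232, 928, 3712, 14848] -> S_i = 58*4^i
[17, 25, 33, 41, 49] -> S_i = 17 + 8*i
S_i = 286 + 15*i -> [286, 301, 316, 331, 346]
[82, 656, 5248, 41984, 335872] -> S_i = 82*8^i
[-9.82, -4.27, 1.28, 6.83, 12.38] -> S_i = -9.82 + 5.55*i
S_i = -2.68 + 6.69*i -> [-2.68, 4.01, 10.7, 17.39, 24.08]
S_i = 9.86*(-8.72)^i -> [9.86, -85.98, 749.74, -6537.72, 57008.93]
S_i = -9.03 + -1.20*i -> [-9.03, -10.23, -11.43, -12.63, -13.83]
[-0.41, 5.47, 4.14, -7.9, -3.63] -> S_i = Random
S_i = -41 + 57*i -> [-41, 16, 73, 130, 187]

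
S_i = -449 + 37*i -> [-449, -412, -375, -338, -301]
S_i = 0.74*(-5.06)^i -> [0.74, -3.74, 18.95, -95.87, 485.1]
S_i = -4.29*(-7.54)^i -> [-4.29, 32.35, -243.89, 1838.96, -13865.73]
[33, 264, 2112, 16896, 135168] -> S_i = 33*8^i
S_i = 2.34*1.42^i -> [2.34, 3.32, 4.72, 6.7, 9.51]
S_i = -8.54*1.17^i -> [-8.54, -9.99, -11.69, -13.68, -16.0]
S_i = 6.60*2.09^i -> [6.6, 13.79, 28.83, 60.25, 125.93]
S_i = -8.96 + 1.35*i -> [-8.96, -7.61, -6.26, -4.91, -3.56]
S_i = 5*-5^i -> [5, -25, 125, -625, 3125]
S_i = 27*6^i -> [27, 162, 972, 5832, 34992]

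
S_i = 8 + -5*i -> [8, 3, -2, -7, -12]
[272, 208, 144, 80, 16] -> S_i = 272 + -64*i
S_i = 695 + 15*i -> [695, 710, 725, 740, 755]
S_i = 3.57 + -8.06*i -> [3.57, -4.49, -12.55, -20.61, -28.67]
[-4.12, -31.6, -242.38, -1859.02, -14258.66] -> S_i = -4.12*7.67^i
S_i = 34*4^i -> [34, 136, 544, 2176, 8704]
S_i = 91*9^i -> [91, 819, 7371, 66339, 597051]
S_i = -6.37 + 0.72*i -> [-6.37, -5.65, -4.93, -4.21, -3.49]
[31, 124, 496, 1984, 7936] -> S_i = 31*4^i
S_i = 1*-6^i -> [1, -6, 36, -216, 1296]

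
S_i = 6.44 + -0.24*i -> [6.44, 6.2, 5.96, 5.72, 5.48]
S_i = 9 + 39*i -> [9, 48, 87, 126, 165]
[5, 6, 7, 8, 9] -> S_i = 5 + 1*i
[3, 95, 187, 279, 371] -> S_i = 3 + 92*i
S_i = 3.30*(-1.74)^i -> [3.3, -5.74, 9.99, -17.38, 30.25]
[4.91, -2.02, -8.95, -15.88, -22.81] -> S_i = 4.91 + -6.93*i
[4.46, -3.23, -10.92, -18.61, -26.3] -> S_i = 4.46 + -7.69*i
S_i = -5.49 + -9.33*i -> [-5.49, -14.82, -24.15, -33.48, -42.81]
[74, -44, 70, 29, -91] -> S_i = Random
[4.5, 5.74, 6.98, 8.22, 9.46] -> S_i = 4.50 + 1.24*i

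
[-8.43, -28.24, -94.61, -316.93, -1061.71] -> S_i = -8.43*3.35^i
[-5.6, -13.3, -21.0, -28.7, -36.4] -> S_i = -5.60 + -7.70*i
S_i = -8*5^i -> [-8, -40, -200, -1000, -5000]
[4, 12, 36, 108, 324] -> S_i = 4*3^i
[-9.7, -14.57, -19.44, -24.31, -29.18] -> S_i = -9.70 + -4.87*i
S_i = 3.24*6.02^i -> [3.24, 19.5, 117.42, 706.86, 4255.31]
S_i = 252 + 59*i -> [252, 311, 370, 429, 488]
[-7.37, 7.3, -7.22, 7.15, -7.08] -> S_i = -7.37*(-0.99)^i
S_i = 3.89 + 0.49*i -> [3.89, 4.38, 4.87, 5.36, 5.85]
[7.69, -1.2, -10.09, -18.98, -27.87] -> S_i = 7.69 + -8.89*i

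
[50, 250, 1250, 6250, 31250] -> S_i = 50*5^i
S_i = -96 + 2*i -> [-96, -94, -92, -90, -88]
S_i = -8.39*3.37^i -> [-8.39, -28.27, -95.28, -321.11, -1082.14]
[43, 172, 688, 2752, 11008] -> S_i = 43*4^i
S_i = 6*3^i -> [6, 18, 54, 162, 486]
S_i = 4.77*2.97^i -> [4.77, 14.17, 42.08, 124.96, 371.15]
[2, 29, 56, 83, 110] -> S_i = 2 + 27*i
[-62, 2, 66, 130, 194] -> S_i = -62 + 64*i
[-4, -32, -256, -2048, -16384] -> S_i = -4*8^i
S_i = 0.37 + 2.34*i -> [0.37, 2.71, 5.05, 7.39, 9.73]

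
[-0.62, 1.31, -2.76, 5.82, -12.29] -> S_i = -0.62*(-2.11)^i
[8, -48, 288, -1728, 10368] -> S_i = 8*-6^i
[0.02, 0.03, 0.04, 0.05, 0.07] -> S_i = 0.02*1.36^i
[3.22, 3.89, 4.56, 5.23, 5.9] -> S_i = 3.22 + 0.67*i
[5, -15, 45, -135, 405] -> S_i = 5*-3^i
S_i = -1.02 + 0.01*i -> [-1.02, -1.01, -1.0, -0.99, -0.98]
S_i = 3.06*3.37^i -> [3.06, 10.31, 34.75, 117.11, 394.68]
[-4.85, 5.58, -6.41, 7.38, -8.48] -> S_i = -4.85*(-1.15)^i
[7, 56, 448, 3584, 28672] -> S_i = 7*8^i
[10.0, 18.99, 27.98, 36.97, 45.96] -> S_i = 10.00 + 8.99*i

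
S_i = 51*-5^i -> [51, -255, 1275, -6375, 31875]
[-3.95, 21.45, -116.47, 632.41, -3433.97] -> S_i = -3.95*(-5.43)^i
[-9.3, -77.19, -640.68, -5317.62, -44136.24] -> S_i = -9.30*8.30^i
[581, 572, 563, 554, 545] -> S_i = 581 + -9*i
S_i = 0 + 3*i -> [0, 3, 6, 9, 12]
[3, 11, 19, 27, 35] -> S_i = 3 + 8*i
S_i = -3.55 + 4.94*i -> [-3.55, 1.39, 6.33, 11.27, 16.21]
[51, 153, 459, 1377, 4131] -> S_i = 51*3^i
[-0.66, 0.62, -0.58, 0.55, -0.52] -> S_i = -0.66*(-0.94)^i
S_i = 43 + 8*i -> [43, 51, 59, 67, 75]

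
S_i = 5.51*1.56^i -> [5.51, 8.6, 13.41, 20.92, 32.63]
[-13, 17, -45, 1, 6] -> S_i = Random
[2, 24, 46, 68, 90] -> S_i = 2 + 22*i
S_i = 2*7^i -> [2, 14, 98, 686, 4802]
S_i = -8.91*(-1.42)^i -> [-8.91, 12.65, -17.97, 25.51, -36.23]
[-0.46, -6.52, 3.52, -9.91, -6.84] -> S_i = Random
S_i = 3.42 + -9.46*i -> [3.42, -6.04, -15.5, -24.96, -34.42]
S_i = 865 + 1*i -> [865, 866, 867, 868, 869]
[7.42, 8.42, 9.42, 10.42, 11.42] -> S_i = 7.42 + 1.00*i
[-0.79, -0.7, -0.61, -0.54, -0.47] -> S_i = -0.79*0.88^i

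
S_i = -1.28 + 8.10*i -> [-1.28, 6.82, 14.92, 23.02, 31.12]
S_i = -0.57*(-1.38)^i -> [-0.57, 0.79, -1.09, 1.5, -2.07]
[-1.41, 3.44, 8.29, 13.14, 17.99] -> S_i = -1.41 + 4.85*i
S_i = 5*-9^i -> [5, -45, 405, -3645, 32805]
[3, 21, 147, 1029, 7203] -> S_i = 3*7^i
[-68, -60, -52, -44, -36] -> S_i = -68 + 8*i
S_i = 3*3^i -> [3, 9, 27, 81, 243]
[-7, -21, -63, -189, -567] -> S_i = -7*3^i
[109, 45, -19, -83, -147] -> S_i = 109 + -64*i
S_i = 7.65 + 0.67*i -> [7.65, 8.32, 8.99, 9.66, 10.33]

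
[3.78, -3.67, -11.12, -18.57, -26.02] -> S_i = 3.78 + -7.45*i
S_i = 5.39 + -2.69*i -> [5.39, 2.7, 0.01, -2.68, -5.37]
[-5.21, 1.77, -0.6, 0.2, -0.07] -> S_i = -5.21*(-0.34)^i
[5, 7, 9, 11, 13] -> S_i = 5 + 2*i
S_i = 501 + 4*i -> [501, 505, 509, 513, 517]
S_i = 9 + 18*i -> [9, 27, 45, 63, 81]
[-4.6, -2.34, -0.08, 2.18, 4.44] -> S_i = -4.60 + 2.26*i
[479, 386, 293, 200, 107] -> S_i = 479 + -93*i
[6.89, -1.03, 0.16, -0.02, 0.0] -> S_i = 6.89*(-0.15)^i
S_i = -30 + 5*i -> [-30, -25, -20, -15, -10]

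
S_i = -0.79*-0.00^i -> [-0.79, 0.0, -0.0, 0.0, -0.0]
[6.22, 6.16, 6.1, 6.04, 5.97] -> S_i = 6.22*0.99^i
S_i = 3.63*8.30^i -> [3.63, 30.13, 250.07, 2075.59, 17227.37]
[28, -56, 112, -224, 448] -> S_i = 28*-2^i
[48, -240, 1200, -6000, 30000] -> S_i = 48*-5^i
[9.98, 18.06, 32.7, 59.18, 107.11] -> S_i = 9.98*1.81^i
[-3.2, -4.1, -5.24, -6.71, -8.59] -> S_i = -3.20*1.28^i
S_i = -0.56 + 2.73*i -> [-0.56, 2.17, 4.9, 7.63, 10.36]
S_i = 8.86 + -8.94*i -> [8.86, -0.08, -9.02, -17.96, -26.9]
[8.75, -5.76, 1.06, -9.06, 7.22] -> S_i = Random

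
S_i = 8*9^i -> [8, 72, 648, 5832, 52488]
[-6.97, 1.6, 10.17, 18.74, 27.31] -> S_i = -6.97 + 8.57*i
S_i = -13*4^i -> [-13, -52, -208, -832, -3328]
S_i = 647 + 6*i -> [647, 653, 659, 665, 671]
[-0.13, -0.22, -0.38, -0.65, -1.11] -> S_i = -0.13*1.71^i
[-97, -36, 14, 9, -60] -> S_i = Random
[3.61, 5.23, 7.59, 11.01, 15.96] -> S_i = 3.61*1.45^i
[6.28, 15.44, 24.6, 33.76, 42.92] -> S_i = 6.28 + 9.16*i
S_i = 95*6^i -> [95, 570, 3420, 20520, 123120]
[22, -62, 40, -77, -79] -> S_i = Random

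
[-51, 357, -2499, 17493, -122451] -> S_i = -51*-7^i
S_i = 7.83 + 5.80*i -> [7.83, 13.63, 19.43, 25.23, 31.03]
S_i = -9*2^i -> [-9, -18, -36, -72, -144]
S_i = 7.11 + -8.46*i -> [7.11, -1.35, -9.81, -18.27, -26.73]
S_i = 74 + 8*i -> [74, 82, 90, 98, 106]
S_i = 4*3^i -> [4, 12, 36, 108, 324]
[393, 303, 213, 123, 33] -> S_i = 393 + -90*i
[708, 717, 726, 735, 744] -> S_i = 708 + 9*i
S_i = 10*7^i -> [10, 70, 490, 3430, 24010]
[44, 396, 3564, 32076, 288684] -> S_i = 44*9^i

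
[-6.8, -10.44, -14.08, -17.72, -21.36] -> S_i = -6.80 + -3.64*i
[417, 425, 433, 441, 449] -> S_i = 417 + 8*i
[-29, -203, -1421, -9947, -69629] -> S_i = -29*7^i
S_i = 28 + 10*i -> [28, 38, 48, 58, 68]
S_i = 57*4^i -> [57, 228, 912, 3648, 14592]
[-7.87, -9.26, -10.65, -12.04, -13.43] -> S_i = -7.87 + -1.39*i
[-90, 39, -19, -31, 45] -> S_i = Random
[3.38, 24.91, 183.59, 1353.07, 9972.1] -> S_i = 3.38*7.37^i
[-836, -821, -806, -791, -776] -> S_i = -836 + 15*i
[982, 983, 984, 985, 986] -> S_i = 982 + 1*i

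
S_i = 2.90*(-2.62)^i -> [2.9, -7.6, 19.91, -52.16, 136.65]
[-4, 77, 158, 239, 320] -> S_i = -4 + 81*i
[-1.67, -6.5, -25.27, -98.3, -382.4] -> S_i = -1.67*3.89^i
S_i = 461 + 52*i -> [461, 513, 565, 617, 669]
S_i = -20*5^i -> [-20, -100, -500, -2500, -12500]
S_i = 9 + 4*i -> [9, 13, 17, 21, 25]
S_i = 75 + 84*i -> [75, 159, 243, 327, 411]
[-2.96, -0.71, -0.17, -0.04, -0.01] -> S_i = -2.96*0.24^i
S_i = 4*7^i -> [4, 28, 196, 1372, 9604]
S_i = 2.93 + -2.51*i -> [2.93, 0.42, -2.09, -4.6, -7.11]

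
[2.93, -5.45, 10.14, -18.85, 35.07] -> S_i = 2.93*(-1.86)^i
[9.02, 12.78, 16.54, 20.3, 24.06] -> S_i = 9.02 + 3.76*i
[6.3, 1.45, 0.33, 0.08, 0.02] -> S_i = 6.30*0.23^i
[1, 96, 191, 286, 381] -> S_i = 1 + 95*i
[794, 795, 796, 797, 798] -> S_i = 794 + 1*i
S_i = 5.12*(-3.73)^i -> [5.12, -19.1, 71.23, -265.7, 991.07]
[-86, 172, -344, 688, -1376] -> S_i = -86*-2^i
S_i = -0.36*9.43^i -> [-0.36, -3.39, -32.01, -301.88, -2846.75]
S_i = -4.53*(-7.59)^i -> [-4.53, 34.38, -260.96, 1980.72, -15033.68]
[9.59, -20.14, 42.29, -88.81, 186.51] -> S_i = 9.59*(-2.10)^i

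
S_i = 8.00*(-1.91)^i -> [8.0, -15.28, 29.18, -55.74, 106.47]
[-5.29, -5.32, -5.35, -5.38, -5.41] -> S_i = -5.29 + -0.03*i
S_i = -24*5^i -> [-24, -120, -600, -3000, -15000]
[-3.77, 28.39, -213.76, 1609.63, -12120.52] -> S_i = -3.77*(-7.53)^i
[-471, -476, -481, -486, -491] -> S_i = -471 + -5*i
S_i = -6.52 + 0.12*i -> [-6.52, -6.4, -6.28, -6.16, -6.04]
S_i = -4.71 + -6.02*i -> [-4.71, -10.73, -16.75, -22.77, -28.79]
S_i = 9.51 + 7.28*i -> [9.51, 16.79, 24.07, 31.35, 38.63]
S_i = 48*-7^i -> [48, -336, 2352, -16464, 115248]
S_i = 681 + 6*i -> [681, 687, 693, 699, 705]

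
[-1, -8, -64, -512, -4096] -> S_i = -1*8^i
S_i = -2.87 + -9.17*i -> [-2.87, -12.04, -21.21, -30.38, -39.55]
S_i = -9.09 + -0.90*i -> [-9.09, -9.99, -10.89, -11.79, -12.69]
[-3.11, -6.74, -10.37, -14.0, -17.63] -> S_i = -3.11 + -3.63*i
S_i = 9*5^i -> [9, 45, 225, 1125, 5625]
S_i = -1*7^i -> [-1, -7, -49, -343, -2401]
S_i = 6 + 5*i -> [6, 11, 16, 21, 26]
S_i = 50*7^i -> [50, 350, 2450, 17150, 120050]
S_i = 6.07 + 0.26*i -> [6.07, 6.33, 6.59, 6.85, 7.11]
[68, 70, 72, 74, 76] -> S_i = 68 + 2*i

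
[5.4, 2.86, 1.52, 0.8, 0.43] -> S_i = 5.40*0.53^i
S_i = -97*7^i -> [-97, -679, -4753, -33271, -232897]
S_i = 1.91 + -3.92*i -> [1.91, -2.01, -5.93, -9.85, -13.77]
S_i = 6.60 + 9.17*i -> [6.6, 15.77, 24.94, 34.11, 43.28]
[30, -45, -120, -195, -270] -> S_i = 30 + -75*i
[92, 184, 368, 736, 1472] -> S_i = 92*2^i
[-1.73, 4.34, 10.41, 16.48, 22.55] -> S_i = -1.73 + 6.07*i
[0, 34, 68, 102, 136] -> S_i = 0 + 34*i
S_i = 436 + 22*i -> [436, 458, 480, 502, 524]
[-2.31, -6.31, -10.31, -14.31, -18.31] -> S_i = -2.31 + -4.00*i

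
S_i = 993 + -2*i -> [993, 991, 989, 987, 985]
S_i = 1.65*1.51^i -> [1.65, 2.49, 3.76, 5.68, 8.58]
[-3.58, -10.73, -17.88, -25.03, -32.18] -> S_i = -3.58 + -7.15*i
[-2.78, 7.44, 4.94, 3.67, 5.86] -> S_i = Random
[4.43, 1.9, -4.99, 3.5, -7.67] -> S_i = Random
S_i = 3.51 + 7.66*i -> [3.51, 11.17, 18.83, 26.49, 34.15]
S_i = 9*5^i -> [9, 45, 225, 1125, 5625]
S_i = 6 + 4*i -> [6, 10, 14, 18, 22]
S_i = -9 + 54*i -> [-9, 45, 99, 153, 207]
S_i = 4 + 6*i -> [4, 10, 16, 22, 28]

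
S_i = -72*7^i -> [-72, -504, -3528, -24696, -172872]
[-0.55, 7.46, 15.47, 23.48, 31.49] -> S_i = -0.55 + 8.01*i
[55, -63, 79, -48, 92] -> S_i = Random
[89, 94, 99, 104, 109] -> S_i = 89 + 5*i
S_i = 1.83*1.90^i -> [1.83, 3.48, 6.61, 12.55, 23.85]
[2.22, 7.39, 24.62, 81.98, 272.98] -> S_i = 2.22*3.33^i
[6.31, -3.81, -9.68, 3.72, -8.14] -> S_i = Random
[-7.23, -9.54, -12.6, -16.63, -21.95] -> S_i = -7.23*1.32^i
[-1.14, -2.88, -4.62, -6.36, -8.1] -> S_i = -1.14 + -1.74*i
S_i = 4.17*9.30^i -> [4.17, 38.78, 360.66, 3354.17, 31193.77]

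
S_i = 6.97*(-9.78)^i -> [6.97, -68.17, 666.67, -6520.03, 63765.86]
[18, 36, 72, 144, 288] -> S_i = 18*2^i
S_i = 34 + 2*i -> [34, 36, 38, 40, 42]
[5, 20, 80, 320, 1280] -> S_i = 5*4^i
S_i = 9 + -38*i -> [9, -29, -67, -105, -143]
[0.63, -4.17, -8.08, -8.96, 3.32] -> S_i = Random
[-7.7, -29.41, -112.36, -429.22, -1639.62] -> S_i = -7.70*3.82^i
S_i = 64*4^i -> [64, 256, 1024, 4096, 16384]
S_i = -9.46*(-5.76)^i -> [-9.46, 54.49, -313.86, 1807.83, -10413.12]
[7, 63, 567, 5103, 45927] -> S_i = 7*9^i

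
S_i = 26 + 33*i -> [26, 59, 92, 125, 158]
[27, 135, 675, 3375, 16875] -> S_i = 27*5^i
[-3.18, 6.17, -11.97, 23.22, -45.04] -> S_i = -3.18*(-1.94)^i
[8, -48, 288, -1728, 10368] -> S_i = 8*-6^i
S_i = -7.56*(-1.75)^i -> [-7.56, 13.23, -23.15, 40.52, -70.9]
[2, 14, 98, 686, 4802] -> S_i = 2*7^i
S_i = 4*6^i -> [4, 24, 144, 864, 5184]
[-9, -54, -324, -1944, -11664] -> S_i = -9*6^i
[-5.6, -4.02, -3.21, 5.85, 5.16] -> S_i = Random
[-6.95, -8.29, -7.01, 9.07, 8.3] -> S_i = Random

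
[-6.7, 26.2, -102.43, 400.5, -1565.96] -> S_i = -6.70*(-3.91)^i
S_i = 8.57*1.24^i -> [8.57, 10.63, 13.18, 16.34, 20.26]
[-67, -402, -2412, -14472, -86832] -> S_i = -67*6^i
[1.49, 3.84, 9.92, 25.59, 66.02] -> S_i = 1.49*2.58^i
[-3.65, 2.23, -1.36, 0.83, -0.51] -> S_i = -3.65*(-0.61)^i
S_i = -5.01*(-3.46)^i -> [-5.01, 17.33, -59.98, 207.52, -718.03]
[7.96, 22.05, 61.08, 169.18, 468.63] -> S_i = 7.96*2.77^i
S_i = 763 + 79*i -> [763, 842, 921, 1000, 1079]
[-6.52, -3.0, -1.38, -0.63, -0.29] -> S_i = -6.52*0.46^i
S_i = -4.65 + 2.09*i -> [-4.65, -2.56, -0.47, 1.62, 3.71]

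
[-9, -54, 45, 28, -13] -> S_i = Random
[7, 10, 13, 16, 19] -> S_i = 7 + 3*i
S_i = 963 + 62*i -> [963, 1025, 1087, 1149, 1211]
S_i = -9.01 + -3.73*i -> [-9.01, -12.74, -16.47, -20.2, -23.93]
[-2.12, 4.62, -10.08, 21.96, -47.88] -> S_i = -2.12*(-2.18)^i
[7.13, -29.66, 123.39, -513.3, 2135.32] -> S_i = 7.13*(-4.16)^i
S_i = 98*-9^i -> [98, -882, 7938, -71442, 642978]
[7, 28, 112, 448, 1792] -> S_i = 7*4^i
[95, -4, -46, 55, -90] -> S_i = Random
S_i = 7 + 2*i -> [7, 9, 11, 13, 15]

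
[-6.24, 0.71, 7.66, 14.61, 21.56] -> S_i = -6.24 + 6.95*i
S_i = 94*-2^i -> [94, -188, 376, -752, 1504]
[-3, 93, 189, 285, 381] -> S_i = -3 + 96*i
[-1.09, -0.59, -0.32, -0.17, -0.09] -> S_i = -1.09*0.54^i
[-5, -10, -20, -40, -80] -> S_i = -5*2^i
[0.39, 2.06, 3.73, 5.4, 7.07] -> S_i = 0.39 + 1.67*i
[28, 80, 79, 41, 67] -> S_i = Random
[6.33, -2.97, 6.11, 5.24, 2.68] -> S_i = Random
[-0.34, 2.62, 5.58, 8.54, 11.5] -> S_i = -0.34 + 2.96*i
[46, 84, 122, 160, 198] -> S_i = 46 + 38*i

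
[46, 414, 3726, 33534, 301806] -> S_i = 46*9^i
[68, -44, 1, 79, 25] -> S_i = Random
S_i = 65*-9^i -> [65, -585, 5265, -47385, 426465]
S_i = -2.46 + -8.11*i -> [-2.46, -10.57, -18.68, -26.79, -34.9]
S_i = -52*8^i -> [-52, -416, -3328, -26624, -212992]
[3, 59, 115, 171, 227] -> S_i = 3 + 56*i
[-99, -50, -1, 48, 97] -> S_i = -99 + 49*i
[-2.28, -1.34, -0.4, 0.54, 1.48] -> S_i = -2.28 + 0.94*i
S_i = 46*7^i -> [46, 322, 2254, 15778, 110446]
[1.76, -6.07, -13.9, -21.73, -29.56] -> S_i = 1.76 + -7.83*i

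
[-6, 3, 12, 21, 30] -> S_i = -6 + 9*i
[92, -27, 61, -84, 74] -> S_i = Random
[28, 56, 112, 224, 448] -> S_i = 28*2^i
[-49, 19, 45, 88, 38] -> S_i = Random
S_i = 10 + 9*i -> [10, 19, 28, 37, 46]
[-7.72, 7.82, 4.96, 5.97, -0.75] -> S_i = Random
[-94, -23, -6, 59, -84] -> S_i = Random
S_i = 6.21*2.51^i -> [6.21, 15.59, 39.12, 98.2, 246.48]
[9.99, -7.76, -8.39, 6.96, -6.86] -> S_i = Random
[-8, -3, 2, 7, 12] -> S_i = -8 + 5*i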